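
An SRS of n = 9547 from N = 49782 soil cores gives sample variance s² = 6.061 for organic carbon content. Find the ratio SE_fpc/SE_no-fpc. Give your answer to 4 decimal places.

f = n/N = 9547/49782 = 0.19177614.
SE_no-fpc = √(s²/n) = 0.025196411; SE_fpc = √((1−f)s²/n) = 0.022651894.
Ratio = √(1−f) = 0.89901271.

0.8990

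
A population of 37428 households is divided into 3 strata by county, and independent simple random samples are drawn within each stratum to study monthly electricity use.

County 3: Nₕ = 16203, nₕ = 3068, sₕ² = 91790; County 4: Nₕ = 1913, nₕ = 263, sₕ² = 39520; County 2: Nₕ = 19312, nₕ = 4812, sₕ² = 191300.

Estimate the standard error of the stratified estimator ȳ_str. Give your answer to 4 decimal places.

3.5820

Var(ȳ_str) = Σₕ Wₕ²(1 − fₕ)sₕ²/nₕ with Wₕ = Nₕ/N, N = 37428.
County 3: Wₕ = 0.43291119; term = 0.43291119²·(1 − 0.18934765)·91790/3068 = 4.5454018.
County 4: Wₕ = 0.05111147; term = 0.05111147²·(1 − 0.13748040)·39520/263 = 0.33858433.
County 2: Wₕ = 0.51597734; term = 0.51597734²·(1 − 0.24917150)·191300/4812 = 7.9467832.
Sum = 12.830769.
SE = √(12.830769) = 3.5820.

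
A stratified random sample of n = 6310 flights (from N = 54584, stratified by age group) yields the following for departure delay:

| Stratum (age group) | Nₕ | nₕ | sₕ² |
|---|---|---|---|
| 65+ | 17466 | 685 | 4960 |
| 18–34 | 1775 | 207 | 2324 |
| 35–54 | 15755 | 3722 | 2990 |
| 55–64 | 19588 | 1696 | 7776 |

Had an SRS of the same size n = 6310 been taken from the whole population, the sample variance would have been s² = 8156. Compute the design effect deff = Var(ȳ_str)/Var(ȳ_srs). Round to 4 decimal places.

1.1488

Var(ȳ_str) = Σ Wₕ²(1−fₕ)sₕ²/nₕ with Wₕ = Nₕ/54584:
  65+: (17466/54584)²·(1−685/17466)·4960/685 = 0.71231433
  18–34: (1775/54584)²·(1−207/1775)·2324/207 = 0.010487681
  35–54: (15755/54584)²·(1−3722/15755)·2990/3722 = 0.051115949
  55–64: (19588/54584)²·(1−1696/19588)·7776/1696 = 0.53932267
  → Var(ȳ_str) = 1.3132406.
Var(ȳ_srs) = (1 − 6310/54584)·8156/6310 = 1.1431304.
deff = 1.3132406 / 1.1431304 = 1.1488.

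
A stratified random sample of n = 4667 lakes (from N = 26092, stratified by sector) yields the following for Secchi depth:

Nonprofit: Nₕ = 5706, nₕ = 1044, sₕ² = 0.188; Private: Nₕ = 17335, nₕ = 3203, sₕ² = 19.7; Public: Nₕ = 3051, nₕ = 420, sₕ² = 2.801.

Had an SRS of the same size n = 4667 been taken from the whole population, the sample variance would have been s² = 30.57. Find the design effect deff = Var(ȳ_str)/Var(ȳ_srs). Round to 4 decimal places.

0.4274

Var(ȳ_str) = Σ Wₕ²(1−fₕ)sₕ²/nₕ with Wₕ = Nₕ/26092:
  Nonprofit: (5706/26092)²·(1−1044/5706)·0.188/1044 = 7.0363373 × 10^-6
  Private: (17335/26092)²·(1−3203/17335)·19.7/3203 = 0.0022132069
  Public: (3051/26092)²·(1−420/3051)·2.801/420 = 7.863432 × 10^-5
  → Var(ȳ_str) = 0.0022988776.
Var(ȳ_srs) = (1 − 4667/26092)·30.57/4667 = 0.0053786229.
deff = 0.0022988776 / 0.0053786229 = 0.4274.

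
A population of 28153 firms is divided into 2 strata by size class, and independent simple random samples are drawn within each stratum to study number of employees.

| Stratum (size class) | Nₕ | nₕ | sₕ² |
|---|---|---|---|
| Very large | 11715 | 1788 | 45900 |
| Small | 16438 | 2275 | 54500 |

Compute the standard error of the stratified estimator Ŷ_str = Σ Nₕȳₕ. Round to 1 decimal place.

Var(Ŷ_str) = Σₕ Nₕ²(1 − fₕ)sₕ²/nₕ.
Very large: 11715²·(1 − 1788/11715)·45900/1788 = 2.9854203 × 10^9.
Small: 16438²·(1 − 2275/16438)·54500/2275 = 5.57724 × 10^9.
Sum = 8.5626603 × 10^9.
SE = √(8.5626603 × 10^9) = 92534.6.

92534.6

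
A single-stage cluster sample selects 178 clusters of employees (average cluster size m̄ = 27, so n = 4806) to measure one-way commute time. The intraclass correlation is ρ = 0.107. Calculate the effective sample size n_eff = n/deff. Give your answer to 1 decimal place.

1270.8

deff = 1 + (27 − 1)·0.107 = 1 + 2.782 = 3.782.
n_eff = 4806 / 3.782 = 1270.8.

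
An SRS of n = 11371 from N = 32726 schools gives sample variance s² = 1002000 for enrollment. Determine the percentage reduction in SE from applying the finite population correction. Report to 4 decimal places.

19.2201

f = n/N = 11371/32726 = 0.34746073.
SE_no-fpc = √(s²/n) = 9.3871667; SE_fpc = √((1−f)s²/n) = 7.5829441.
Ratio = √(1−f) = 0.80779903. Reduction = 100·(1 − 0.80779903) = 19.2201%.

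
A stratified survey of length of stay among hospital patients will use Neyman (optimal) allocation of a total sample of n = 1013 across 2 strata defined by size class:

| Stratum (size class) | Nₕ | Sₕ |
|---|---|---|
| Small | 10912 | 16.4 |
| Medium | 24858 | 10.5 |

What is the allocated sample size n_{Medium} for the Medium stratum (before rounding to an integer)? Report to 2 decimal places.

Neyman allocation: nₕ = n·NₕSₕ / Σⱼ NⱼSⱼ.
Σ NⱼSⱼ = 10912·16.4 + 24858·10.5 = 439965.8.
n_{Medium} = 1013·24858·10.5 / 439965.8 = 600.96.

600.96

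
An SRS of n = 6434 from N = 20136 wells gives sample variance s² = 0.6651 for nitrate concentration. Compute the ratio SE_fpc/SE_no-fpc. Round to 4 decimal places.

f = n/N = 6434/20136 = 0.31952721.
SE_no-fpc = √(s²/n) = 0.010167237; SE_fpc = √((1−f)s²/n) = 0.0083870325.
Ratio = √(1−f) = 0.82490774.

0.8249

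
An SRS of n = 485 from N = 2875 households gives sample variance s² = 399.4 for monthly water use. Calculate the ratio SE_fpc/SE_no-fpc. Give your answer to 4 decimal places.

f = n/N = 485/2875 = 0.16869565.
SE_no-fpc = √(s²/n) = 0.90747185; SE_fpc = √((1−f)s²/n) = 0.82739556.
Ratio = √(1−f) = 0.91175893.

0.9118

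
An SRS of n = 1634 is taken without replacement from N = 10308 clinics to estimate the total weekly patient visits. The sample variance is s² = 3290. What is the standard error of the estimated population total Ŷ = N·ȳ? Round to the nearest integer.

13417

Var(Ŷ) = N²·Var(ȳ) = N²·(1 − n/N)·s²/n.
f = 1634/10308 = 0.15851766; Var(ȳ) = 0.84148234·3290/1634 = 1.6942943.
Var(Ŷ) = 10308² · 1.6942943 = 1.8002701 × 10^8.
SE(Ŷ) = √(1.8002701 × 10^8) = 13417.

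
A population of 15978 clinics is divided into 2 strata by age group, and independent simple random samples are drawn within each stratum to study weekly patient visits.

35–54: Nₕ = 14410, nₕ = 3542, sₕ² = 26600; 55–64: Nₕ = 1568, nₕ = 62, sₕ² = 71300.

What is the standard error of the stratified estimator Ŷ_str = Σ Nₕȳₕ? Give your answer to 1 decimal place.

62383.7

Var(Ŷ_str) = Σₕ Nₕ²(1 − fₕ)sₕ²/nₕ.
35–54: 14410²·(1 − 3542/14410)·26600/3542 = 1.1761066 × 10^9.
55–64: 1568²·(1 − 62/1568)·71300/62 = 2.7156192 × 10^9.
Sum = 3.8917258 × 10^9.
SE = √(3.8917258 × 10^9) = 62383.7.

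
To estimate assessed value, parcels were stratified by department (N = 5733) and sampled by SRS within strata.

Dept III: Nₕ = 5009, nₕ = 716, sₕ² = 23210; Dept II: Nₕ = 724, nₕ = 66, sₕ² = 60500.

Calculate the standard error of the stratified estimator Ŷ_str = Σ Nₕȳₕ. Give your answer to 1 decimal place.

33671.3

Var(Ŷ_str) = Σₕ Nₕ²(1 − fₕ)sₕ²/nₕ.
Dept III: 5009²·(1 − 716/5009)·23210/716 = 6.9706622 × 10^8.
Dept II: 724²·(1 − 66/724)·60500/66 = 4.3669267 × 10^8.
Sum = 1.1337589 × 10^9.
SE = √(1.1337589 × 10^9) = 33671.3.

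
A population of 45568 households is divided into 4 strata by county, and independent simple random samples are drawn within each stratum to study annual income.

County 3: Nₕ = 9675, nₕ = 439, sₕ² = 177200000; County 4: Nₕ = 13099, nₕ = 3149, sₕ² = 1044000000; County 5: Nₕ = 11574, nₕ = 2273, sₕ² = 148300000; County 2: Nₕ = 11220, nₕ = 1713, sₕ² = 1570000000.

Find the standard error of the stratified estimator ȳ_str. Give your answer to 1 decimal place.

297.7

Var(ȳ_str) = Σₕ Wₕ²(1 − fₕ)sₕ²/nₕ with Wₕ = Nₕ/N, N = 45568.
County 3: Wₕ = 0.21232005; term = 0.21232005²·(1 − 0.04537468)·177200000/439 = 17370.574.
County 4: Wₕ = 0.28746050; term = 0.28746050²·(1 − 0.24040003)·1044000000/3149 = 20809.858.
County 5: Wₕ = 0.25399403; term = 0.25399403²·(1 − 0.19638846)·148300000/2273 = 3382.4774.
County 2: Wₕ = 0.24622542; term = 0.24622542²·(1 − 0.15267380)·1570000000/1713 = 47082.412.
Sum = 88645.321.
SE = √(88645.321) = 297.7.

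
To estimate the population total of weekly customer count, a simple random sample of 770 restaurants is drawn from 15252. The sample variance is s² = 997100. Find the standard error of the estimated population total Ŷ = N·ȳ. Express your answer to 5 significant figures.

Var(Ŷ) = N²·Var(ȳ) = N²·(1 − n/N)·s²/n.
f = 770/15252 = 0.05048518; Var(ȳ) = 0.94951482·997100/770 = 1229.56.
Var(Ŷ) = 15252² · 1229.56 = 2.8602456 × 10^11.
SE(Ŷ) = √(2.8602456 × 10^11) = 534810.

534810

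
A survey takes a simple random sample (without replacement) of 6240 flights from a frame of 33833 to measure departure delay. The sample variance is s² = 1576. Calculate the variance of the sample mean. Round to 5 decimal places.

0.20598

Under SRS without replacement, Var(ȳ) = (1 − f)·s²/n with f = n/N = 6240/33833 = 0.18443531.
Var(ȳ) = (1 − 0.18443531)·1576/6240 = 0.81556469·0.2525641 = 0.20598236.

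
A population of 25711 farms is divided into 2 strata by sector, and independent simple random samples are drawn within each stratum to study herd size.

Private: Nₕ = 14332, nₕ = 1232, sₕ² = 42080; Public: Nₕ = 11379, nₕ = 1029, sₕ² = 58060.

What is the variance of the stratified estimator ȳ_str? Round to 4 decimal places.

Var(ȳ_str) = Σₕ Wₕ²(1 − fₕ)sₕ²/nₕ with Wₕ = Nₕ/N, N = 25711.
Private: Wₕ = 0.55742678; term = 0.55742678²·(1 − 0.08596148)·42080/1232 = 9.7007471.
Public: Wₕ = 0.44257322; term = 0.44257322²·(1 − 0.09042974)·58060/1029 = 10.052363.
Sum = 19.75311.

19.7531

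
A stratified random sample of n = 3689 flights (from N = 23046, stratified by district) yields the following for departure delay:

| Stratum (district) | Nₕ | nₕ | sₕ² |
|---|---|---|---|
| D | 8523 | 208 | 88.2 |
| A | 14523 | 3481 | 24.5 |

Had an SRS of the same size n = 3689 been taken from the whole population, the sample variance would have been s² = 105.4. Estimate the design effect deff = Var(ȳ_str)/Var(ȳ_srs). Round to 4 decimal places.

Var(ȳ_str) = Σ Wₕ²(1−fₕ)sₕ²/nₕ with Wₕ = Nₕ/23046:
  D: (8523/23046)²·(1−208/8523)·88.2/208 = 0.056580773
  A: (14523/23046)²·(1−3481/14523)·24.5/3481 = 0.0021250787
  → Var(ȳ_str) = 0.058705852.
Var(ȳ_srs) = (1 − 3689/23046)·105.4/3689 = 0.023997967.
deff = 0.058705852 / 0.023997967 = 2.4463.

2.4463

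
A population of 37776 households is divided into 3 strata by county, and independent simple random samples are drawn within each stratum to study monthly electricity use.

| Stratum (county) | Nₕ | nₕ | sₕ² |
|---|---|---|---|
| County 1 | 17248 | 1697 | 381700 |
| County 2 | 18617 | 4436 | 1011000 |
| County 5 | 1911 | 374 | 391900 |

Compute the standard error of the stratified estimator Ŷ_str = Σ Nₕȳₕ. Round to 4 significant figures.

Var(Ŷ_str) = Σₕ Nₕ²(1 − fₕ)sₕ²/nₕ.
County 1: 17248²·(1 − 1697/17248)·381700/1697 = 6.0330564 × 10^10.
County 2: 18617²·(1 − 4436/18617)·1011000/4436 = 6.0169468 × 10^10.
County 5: 1911²·(1 − 374/1911)·391900/374 = 3.0777846 × 10^9.
Sum = 1.2357782 × 10^11.
SE = √(1.2357782 × 10^11) = 351500.

351500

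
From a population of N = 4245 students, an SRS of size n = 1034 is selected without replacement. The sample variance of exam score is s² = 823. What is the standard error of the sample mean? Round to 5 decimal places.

Under SRS without replacement, Var(ȳ) = (1 − f)·s²/n with f = n/N = 1034/4245 = 0.24358068.
Var(ȳ) = (1 − 0.24358068)·823/1034 = 0.75641932·0.7959381 = 0.60206296.
SE(ȳ) = √(0.60206296) = 0.77593.

0.77593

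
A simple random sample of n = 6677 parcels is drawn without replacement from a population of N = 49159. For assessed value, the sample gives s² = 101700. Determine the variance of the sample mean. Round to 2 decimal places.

Under SRS without replacement, Var(ȳ) = (1 − f)·s²/n with f = n/N = 6677/49159 = 0.13582457.
Var(ȳ) = (1 − 0.13582457)·101700/6677 = 0.86417543·15.231391 = 13.162594.

13.16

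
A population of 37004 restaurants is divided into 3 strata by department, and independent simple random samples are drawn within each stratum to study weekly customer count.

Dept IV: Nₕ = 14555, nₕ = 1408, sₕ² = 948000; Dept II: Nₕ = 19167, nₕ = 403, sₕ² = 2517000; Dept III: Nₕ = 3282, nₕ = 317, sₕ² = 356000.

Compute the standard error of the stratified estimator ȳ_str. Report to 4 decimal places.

41.7434

Var(ȳ_str) = Σₕ Wₕ²(1 − fₕ)sₕ²/nₕ with Wₕ = Nₕ/N, N = 37004.
Dept IV: Wₕ = 0.39333586; term = 0.39333586²·(1 − 0.09673652)·948000/1408 = 94.090811.
Dept II: Wₕ = 0.51797103; term = 0.51797103²·(1 − 0.02102572)·2517000/403 = 1640.4402.
Dept III: Wₕ = 0.08869311; term = 0.08869311²·(1 − 0.09658745)·356000/317 = 7.9809881.
Sum = 1742.512.
SE = √(1742.512) = 41.7434.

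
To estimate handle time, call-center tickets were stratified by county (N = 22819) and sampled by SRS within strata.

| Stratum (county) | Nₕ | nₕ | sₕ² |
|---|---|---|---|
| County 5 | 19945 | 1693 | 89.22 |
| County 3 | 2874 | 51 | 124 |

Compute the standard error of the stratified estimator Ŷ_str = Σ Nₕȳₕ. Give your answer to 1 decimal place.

6237.9

Var(Ŷ_str) = Σₕ Nₕ²(1 − fₕ)sₕ²/nₕ.
County 5: 19945²·(1 − 1693/19945)·89.22/1693 = 1.9184468 × 10^7.
County 3: 2874²·(1 − 51/2874)·124/51 = 1.972646 × 10^7.
Sum = 3.8910928 × 10^7.
SE = √(3.8910928 × 10^7) = 6237.9.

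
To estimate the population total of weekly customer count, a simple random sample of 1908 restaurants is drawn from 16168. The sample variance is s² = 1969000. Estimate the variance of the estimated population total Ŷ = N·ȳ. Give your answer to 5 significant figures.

Var(Ŷ) = N²·Var(ȳ) = N²·(1 − n/N)·s²/n.
f = 1908/16168 = 0.11801089; Var(ȳ) = 0.88198911·1969000/1908 = 910.18688.
Var(Ŷ) = 16168² · 910.18688 = 2.379267 × 10^11.

2.3793 × 10^11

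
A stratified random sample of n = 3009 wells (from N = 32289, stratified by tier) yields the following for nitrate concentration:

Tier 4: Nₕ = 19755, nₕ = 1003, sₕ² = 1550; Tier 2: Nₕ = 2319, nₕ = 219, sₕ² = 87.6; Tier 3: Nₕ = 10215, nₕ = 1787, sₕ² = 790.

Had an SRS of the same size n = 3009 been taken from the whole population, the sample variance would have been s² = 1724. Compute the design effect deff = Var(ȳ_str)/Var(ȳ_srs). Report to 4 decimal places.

1.1307

Var(ȳ_str) = Σ Wₕ²(1−fₕ)sₕ²/nₕ with Wₕ = Nₕ/32289:
  Tier 4: (19755/32289)²·(1−1003/19755)·1550/1003 = 0.54909337
  Tier 2: (2319/32289)²·(1−219/2319)·87.6/219 = 0.0018684042
  Tier 3: (10215/32289)²·(1−1787/10215)·790/1787 = 0.036505327
  → Var(ȳ_str) = 0.5874671.
Var(ȳ_srs) = (1 − 3009/32289)·1724/3009 = 0.51955503.
deff = 0.5874671 / 0.51955503 = 1.1307.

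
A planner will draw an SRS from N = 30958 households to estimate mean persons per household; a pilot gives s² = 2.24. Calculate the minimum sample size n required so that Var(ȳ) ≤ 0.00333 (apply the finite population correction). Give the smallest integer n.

Without fpc, n₀ = s²/D = 2.24/0.00333 = 672.6727.
With fpc, (1 − n/N)·s²/n ≤ D requires n ≥ n₀/(1 + n₀/N) = 672.6727/(1 + 672.6727/30958) = 658.3673.
Rounding up, n = 659.

659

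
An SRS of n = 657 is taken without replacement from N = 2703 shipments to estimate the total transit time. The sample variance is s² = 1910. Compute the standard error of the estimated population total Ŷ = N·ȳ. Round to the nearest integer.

Var(Ŷ) = N²·Var(ȳ) = N²·(1 − n/N)·s²/n.
f = 657/2703 = 0.24306326; Var(ȳ) = 0.75693674·1910/657 = 2.2005315.
Var(Ŷ) = 2703² · 2.2005315 = 1.6077543 × 10^7.
SE(Ŷ) = √(1.6077543 × 10^7) = 4010.

4010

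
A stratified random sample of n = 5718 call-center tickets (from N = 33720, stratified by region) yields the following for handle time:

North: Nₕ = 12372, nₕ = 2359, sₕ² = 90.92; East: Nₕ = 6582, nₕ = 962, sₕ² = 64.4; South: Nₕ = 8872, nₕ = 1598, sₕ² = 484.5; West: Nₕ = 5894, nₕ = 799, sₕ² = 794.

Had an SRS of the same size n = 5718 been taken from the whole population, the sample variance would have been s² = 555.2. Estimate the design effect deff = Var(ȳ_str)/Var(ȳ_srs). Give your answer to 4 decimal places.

Var(ȳ_str) = Σ Wₕ²(1−fₕ)sₕ²/nₕ with Wₕ = Nₕ/33720:
  North: (12372/33720)²·(1−2359/12372)·90.92/2359 = 0.0041991412
  East: (6582/33720)²·(1−962/6582)·64.4/962 = 0.0021778595
  South: (8872/33720)²·(1−1598/8872)·484.5/1598 = 0.01720825
  West: (5894/33720)²·(1−799/5894)·794/799 = 0.026245383
  → Var(ȳ_str) = 0.049830634.
Var(ȳ_srs) = (1 − 5718/33720)·555.2/5718 = 0.080631881.
deff = 0.049830634 / 0.080631881 = 0.6180.

0.6180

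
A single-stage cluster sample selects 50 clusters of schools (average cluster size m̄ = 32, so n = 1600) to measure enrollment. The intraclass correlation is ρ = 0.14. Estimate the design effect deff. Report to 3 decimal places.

5.340

deff = 1 + (32 − 1)·0.14 = 1 + 4.34 = 5.34.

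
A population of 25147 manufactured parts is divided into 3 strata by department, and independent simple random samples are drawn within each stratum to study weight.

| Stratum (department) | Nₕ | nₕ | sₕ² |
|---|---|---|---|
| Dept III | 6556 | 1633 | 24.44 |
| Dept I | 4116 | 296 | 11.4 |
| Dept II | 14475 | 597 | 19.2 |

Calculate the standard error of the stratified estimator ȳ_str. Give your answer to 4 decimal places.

0.1093

Var(ȳ_str) = Σₕ Wₕ²(1 − fₕ)sₕ²/nₕ with Wₕ = Nₕ/N, N = 25147.
Dept III: Wₕ = 0.26070704; term = 0.26070704²·(1 − 0.24908481)·24.44/1633 = 7.6385589 × 10^-4.
Dept I: Wₕ = 0.16367758; term = 0.16367758²·(1 − 0.07191448)·11.4/296 = 9.5758979 × 10^-4.
Dept II: Wₕ = 0.57561538; term = 0.57561538²·(1 − 0.04124352)·19.2/597 = 0.010216449.
Sum = 0.011937895.
SE = √(0.011937895) = 0.1093.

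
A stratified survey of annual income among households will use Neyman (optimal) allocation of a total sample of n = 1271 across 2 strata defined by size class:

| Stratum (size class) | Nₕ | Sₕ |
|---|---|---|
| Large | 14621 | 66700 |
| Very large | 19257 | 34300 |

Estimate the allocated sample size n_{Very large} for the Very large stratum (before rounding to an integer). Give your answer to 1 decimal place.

513.2

Neyman allocation: nₕ = n·NₕSₕ / Σⱼ NⱼSⱼ.
Σ NⱼSⱼ = 14621·66700 + 19257·34300 = 1.6357358 × 10^9.
n_{Very large} = 1271·19257·34300 / (1.6357358 × 10^9) = 513.2.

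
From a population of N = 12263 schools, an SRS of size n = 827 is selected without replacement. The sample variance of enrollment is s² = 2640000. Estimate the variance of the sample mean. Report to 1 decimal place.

Under SRS without replacement, Var(ȳ) = (1 − f)·s²/n with f = n/N = 827/12263 = 0.06743864.
Var(ȳ) = (1 − 0.06743864)·2640000/827 = 0.93256136·3192.2612 = 2976.9794.

2977.0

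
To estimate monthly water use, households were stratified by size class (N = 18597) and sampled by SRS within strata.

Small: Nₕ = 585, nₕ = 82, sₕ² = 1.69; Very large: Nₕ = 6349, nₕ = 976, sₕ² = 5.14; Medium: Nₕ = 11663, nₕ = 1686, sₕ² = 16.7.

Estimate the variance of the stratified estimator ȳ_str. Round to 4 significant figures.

Var(ȳ_str) = Σₕ Wₕ²(1 − fₕ)sₕ²/nₕ with Wₕ = Nₕ/N, N = 18597.
Small: Wₕ = 0.03145669; term = 0.03145669²·(1 − 0.14017094)·1.69/82 = 1.7535208 × 10^-5.
Very large: Wₕ = 0.34139915; term = 0.34139915²·(1 − 0.15372500)·5.14/976 = 5.194571 × 10^-4.
Medium: Wₕ = 0.62714416; term = 0.62714416²·(1 − 0.14455972)·16.7/1686 = 0.0033326014.
Sum = 0.0038695937.

0.003870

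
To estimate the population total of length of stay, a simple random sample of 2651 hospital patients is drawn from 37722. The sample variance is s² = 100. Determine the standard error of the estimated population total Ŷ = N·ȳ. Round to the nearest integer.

Var(Ŷ) = N²·Var(ȳ) = N²·(1 − n/N)·s²/n.
f = 2651/37722 = 0.07027729; Var(ȳ) = 0.92972271·100/2651 = 0.035070642.
Var(Ŷ) = 37722² · 0.035070642 = 4.9903745 × 10^7.
SE(Ŷ) = √(4.9903745 × 10^7) = 7064.

7064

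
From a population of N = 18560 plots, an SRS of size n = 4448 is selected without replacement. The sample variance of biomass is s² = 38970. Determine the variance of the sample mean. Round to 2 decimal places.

6.66

Under SRS without replacement, Var(ȳ) = (1 − f)·s²/n with f = n/N = 4448/18560 = 0.23965517.
Var(ȳ) = (1 − 0.23965517)·38970/4448 = 0.76034483·8.761241 = 6.6615643.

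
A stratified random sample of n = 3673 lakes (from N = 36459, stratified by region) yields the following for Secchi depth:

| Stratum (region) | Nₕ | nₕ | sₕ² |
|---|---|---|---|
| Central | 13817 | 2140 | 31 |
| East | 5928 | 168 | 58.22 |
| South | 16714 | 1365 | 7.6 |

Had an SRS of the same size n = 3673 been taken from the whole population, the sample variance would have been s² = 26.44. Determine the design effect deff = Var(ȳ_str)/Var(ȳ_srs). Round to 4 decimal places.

Var(ȳ_str) = Σ Wₕ²(1−fₕ)sₕ²/nₕ with Wₕ = Nₕ/36459:
  Central: (13817/36459)²·(1−2140/13817)·31/2140 = 0.0017582614
  East: (5928/36459)²·(1−168/5928)·58.22/168 = 0.0089019283
  South: (16714/36459)²·(1−1365/16714)·7.6/1365 = 0.0010745631
  → Var(ȳ_str) = 0.011734753.
Var(ȳ_srs) = (1 − 3673/36459)·26.44/3673 = 0.0064732772.
deff = 0.011734753 / 0.0064732772 = 1.8128.

1.8128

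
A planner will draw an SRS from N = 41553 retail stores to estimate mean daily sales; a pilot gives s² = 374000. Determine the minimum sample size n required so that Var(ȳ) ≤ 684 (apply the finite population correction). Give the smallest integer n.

540

Without fpc, n₀ = s²/D = 374000/684 = 546.7836.
With fpc, (1 − n/N)·s²/n ≤ D requires n ≥ n₀/(1 + n₀/N) = 546.7836/(1 + 546.7836/41553) = 539.6821.
Rounding up, n = 540.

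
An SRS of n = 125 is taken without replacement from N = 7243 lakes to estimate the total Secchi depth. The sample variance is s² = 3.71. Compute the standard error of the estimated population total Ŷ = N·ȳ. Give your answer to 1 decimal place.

1237.0

Var(Ŷ) = N²·Var(ȳ) = N²·(1 − n/N)·s²/n.
f = 125/7243 = 0.01725804; Var(ȳ) = 0.98274196·3.71/125 = 0.029167781.
Var(Ŷ) = 7243² · 0.029167781 = 1.5301724 × 10^6.
SE(Ŷ) = √(1.5301724 × 10^6) = 1237.0.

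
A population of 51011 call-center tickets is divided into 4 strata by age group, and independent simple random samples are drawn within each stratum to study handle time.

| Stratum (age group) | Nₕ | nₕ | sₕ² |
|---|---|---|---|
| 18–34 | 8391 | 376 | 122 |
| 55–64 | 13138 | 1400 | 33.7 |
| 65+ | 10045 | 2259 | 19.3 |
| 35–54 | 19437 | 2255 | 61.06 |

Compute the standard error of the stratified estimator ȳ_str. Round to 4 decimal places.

0.1164

Var(ȳ_str) = Σₕ Wₕ²(1 − fₕ)sₕ²/nₕ with Wₕ = Nₕ/N, N = 51011.
18–34: Wₕ = 0.16449393; term = 0.16449393²·(1 − 0.04480992)·122/376 = 0.0083861294.
55–64: Wₕ = 0.25755229; term = 0.25755229²·(1 − 0.10656112)·33.7/1400 = 0.0014265847.
65+: Wₕ = 0.19691831; term = 0.19691831²·(1 − 0.22488800)·19.3/2259 = 2.5678979 × 10^-4.
35–54: Wₕ = 0.38103546; term = 0.38103546²·(1 − 0.11601585)·61.06/2255 = 0.0034752458.
Sum = 0.01354475.
SE = √(0.01354475) = 0.1164.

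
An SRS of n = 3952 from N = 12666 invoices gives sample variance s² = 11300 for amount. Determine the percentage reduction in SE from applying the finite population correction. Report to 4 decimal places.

f = n/N = 3952/12666 = 0.31201642.
SE_no-fpc = √(s²/n) = 1.69095; SE_fpc = √((1−f)s²/n) = 1.4025546.
Ratio = √(1−f) = 0.82944775. Reduction = 100·(1 − 0.82944775) = 17.0552%.

17.0552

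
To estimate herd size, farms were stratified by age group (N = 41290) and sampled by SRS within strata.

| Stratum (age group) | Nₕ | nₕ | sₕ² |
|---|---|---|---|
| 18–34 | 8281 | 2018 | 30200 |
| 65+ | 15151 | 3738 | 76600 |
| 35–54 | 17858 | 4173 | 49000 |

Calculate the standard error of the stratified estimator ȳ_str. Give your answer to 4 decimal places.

2.0535

Var(ȳ_str) = Σₕ Wₕ²(1 − fₕ)sₕ²/nₕ with Wₕ = Nₕ/N, N = 41290.
18–34: Wₕ = 0.20055704; term = 0.20055704²·(1 − 0.24369038)·30200/2018 = 0.4552618.
65+: Wₕ = 0.36694115; term = 0.36694115²·(1 − 0.24671639)·76600/3738 = 2.0784559.
35–54: Wₕ = 0.43250182; term = 0.43250182²·(1 − 0.23367678)·49000/4173 = 1.6831993.
Sum = 4.216917.
SE = √(4.216917) = 2.0535.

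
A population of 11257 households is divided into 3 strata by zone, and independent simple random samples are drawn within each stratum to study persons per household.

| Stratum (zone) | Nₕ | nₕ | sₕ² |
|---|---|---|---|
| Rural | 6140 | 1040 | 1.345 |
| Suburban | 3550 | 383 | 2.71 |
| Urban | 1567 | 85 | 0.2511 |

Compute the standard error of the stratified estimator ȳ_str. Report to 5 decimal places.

0.03165

Var(ȳ_str) = Σₕ Wₕ²(1 − fₕ)sₕ²/nₕ with Wₕ = Nₕ/N, N = 11257.
Rural: Wₕ = 0.54543839; term = 0.54543839²·(1 − 0.16938111)·1.345/1040 = 3.1958189 × 10^-4.
Suburban: Wₕ = 0.31535933; term = 0.31535933²·(1 − 0.10788732)·2.71/383 = 6.2777151 × 10^-4.
Urban: Wₕ = 0.13920227; term = 0.13920227²·(1 − 0.05424378)·0.2511/85 = 5.4137682 × 10^-5.
Sum = 0.0010014911.
SE = √(0.0010014911) = 0.03165.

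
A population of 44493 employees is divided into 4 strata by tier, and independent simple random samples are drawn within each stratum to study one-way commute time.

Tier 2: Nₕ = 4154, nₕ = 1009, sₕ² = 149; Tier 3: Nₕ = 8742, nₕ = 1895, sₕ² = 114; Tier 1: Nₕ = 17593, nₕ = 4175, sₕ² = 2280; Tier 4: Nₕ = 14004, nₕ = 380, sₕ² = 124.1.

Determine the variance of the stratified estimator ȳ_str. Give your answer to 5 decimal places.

Var(ȳ_str) = Σₕ Wₕ²(1 − fₕ)sₕ²/nₕ with Wₕ = Nₕ/N, N = 44493.
Tier 2: Wₕ = 0.09336300; term = 0.09336300²·(1 − 0.24289841)·149/1009 = 9.7453819 × 10^-4.
Tier 3: Wₕ = 0.19648035; term = 0.19648035²·(1 − 0.21676962)·114/1895 = 0.001818961.
Tier 1: Wₕ = 0.39541051; term = 0.39541051²·(1 − 0.23731029)·2280/4175 = 0.065121242.
Tier 4: Wₕ = 0.31474614; term = 0.31474614²·(1 − 0.02713510)·124.1/380 = 0.031474696.
Sum = 0.099389437.

0.09939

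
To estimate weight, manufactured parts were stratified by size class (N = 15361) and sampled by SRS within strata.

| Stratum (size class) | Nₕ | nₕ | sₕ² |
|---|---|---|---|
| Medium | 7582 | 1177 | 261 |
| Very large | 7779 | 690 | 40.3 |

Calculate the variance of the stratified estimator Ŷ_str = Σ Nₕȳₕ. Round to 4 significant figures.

1.399 × 10^7

Var(Ŷ_str) = Σₕ Nₕ²(1 − fₕ)sₕ²/nₕ.
Medium: 7582²·(1 − 1177/7582)·261/1177 = 1.0768791 × 10^7.
Very large: 7779²·(1 − 690/7779)·40.3/690 = 3.220807 × 10^6.
Sum = 1.3989598 × 10^7.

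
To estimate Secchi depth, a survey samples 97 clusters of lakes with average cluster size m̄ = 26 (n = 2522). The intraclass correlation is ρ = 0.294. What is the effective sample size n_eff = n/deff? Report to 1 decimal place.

302.0

deff = 1 + (26 − 1)·0.294 = 1 + 7.35 = 8.35.
n_eff = 2522 / 8.35 = 302.0.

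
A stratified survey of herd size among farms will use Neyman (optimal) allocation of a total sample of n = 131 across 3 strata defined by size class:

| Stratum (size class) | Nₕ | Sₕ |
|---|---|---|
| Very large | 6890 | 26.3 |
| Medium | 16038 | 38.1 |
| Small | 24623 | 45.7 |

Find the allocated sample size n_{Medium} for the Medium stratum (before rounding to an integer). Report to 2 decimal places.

Neyman allocation: nₕ = n·NₕSₕ / Σⱼ NⱼSⱼ.
Σ NⱼSⱼ = 6890·26.3 + 16038·38.1 + 24623·45.7 = 1.9175259 × 10^6.
n_{Medium} = 131·16038·38.1 / (1.9175259 × 10^6) = 41.75.

41.75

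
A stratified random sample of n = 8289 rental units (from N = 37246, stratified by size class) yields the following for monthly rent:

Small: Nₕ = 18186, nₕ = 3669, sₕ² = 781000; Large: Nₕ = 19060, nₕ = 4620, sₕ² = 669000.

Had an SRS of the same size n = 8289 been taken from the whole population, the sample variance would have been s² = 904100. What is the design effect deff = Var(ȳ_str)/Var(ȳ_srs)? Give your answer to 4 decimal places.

0.8165

Var(ȳ_str) = Σ Wₕ²(1−fₕ)sₕ²/nₕ with Wₕ = Nₕ/37246:
  Small: (18186/37246)²·(1−3669/18186)·781000/3669 = 40.509614
  Large: (19060/37246)²·(1−4620/19060)·669000/4620 = 28.728633
  → Var(ȳ_str) = 69.238247.
Var(ȳ_srs) = (1 − 8289/37246)·904100/8289 = 84.798517.
deff = 69.238247 / 84.798517 = 0.8165.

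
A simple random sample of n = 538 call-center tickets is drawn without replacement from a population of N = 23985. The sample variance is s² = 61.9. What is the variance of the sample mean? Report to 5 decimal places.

0.11247

Under SRS without replacement, Var(ȳ) = (1 − f)·s²/n with f = n/N = 538/23985 = 0.02243069.
Var(ȳ) = (1 − 0.02243069)·61.9/538 = 0.97756931·0.11505576 = 0.11247498.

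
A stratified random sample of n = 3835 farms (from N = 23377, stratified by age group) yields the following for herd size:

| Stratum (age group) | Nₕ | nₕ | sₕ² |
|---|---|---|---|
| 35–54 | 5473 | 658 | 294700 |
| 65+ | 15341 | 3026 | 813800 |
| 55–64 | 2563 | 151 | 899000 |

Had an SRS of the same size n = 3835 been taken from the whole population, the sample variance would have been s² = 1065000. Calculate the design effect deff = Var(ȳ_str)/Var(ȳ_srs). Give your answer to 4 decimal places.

Var(ȳ_str) = Σ Wₕ²(1−fₕ)sₕ²/nₕ with Wₕ = Nₕ/23377:
  35–54: (5473/23377)²·(1−658/5473)·294700/658 = 21.597249
  65+: (15341/23377)²·(1−3026/15341)·813800/3026 = 92.973524
  55–64: (2563/23377)²·(1−151/2563)·899000/151 = 67.348992
  → Var(ȳ_str) = 181.91977.
Var(ȳ_srs) = (1 − 3835/23377)·1065000/3835 = 232.14775.
deff = 181.91977 / 232.14775 = 0.7836.

0.7836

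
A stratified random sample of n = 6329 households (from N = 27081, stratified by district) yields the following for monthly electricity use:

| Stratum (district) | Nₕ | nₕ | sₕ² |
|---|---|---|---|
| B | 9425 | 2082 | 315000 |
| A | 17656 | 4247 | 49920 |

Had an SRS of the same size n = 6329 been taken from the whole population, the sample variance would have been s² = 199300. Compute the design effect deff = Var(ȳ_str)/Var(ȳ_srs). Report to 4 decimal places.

0.7489

Var(ȳ_str) = Σ Wₕ²(1−fₕ)sₕ²/nₕ with Wₕ = Nₕ/27081:
  B: (9425/27081)²·(1−2082/9425)·315000/2082 = 14.277604
  A: (17656/27081)²·(1−4247/17656)·49920/4247 = 3.7944744
  → Var(ȳ_str) = 18.072078.
Var(ȳ_srs) = (1 − 6329/27081)·199300/6329 = 24.130564.
deff = 18.072078 / 24.130564 = 0.7489.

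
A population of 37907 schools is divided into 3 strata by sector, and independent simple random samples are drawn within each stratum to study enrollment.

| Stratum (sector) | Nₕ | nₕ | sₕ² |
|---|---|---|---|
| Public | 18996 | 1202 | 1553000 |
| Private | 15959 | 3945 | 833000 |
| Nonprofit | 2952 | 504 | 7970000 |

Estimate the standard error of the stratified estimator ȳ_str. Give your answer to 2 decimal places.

Var(ȳ_str) = Σₕ Wₕ²(1 − fₕ)sₕ²/nₕ with Wₕ = Nₕ/N, N = 37907.
Public: Wₕ = 0.50112116; term = 0.50112116²·(1 − 0.06327648)·1553000/1202 = 303.92324.
Private: Wₕ = 0.42100404; term = 0.42100404²·(1 − 0.24719594)·833000/3945 = 28.174257.
Nonprofit: Wₕ = 0.07787480; term = 0.07787480²·(1 − 0.17073171)·7970000/504 = 79.527388.
Sum = 411.62489.
SE = √(411.62489) = 20.29.

20.29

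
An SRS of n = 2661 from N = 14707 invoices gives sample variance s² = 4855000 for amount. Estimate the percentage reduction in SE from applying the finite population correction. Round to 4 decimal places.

9.4977

f = n/N = 2661/14707 = 0.18093425.
SE_no-fpc = √(s²/n) = 42.71419; SE_fpc = √((1−f)s²/n) = 38.657304.
Ratio = √(1−f) = 0.90502251. Reduction = 100·(1 − 0.90502251) = 9.4977%.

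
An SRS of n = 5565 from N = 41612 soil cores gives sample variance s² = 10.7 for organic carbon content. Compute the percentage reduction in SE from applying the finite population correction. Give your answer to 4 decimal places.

6.9267

f = n/N = 5565/41612 = 0.13373546.
SE_no-fpc = √(s²/n) = 0.043848961; SE_fpc = √((1−f)s²/n) = 0.040811689.
Ratio = √(1−f) = 0.93073333. Reduction = 100·(1 − 0.93073333) = 6.9267%.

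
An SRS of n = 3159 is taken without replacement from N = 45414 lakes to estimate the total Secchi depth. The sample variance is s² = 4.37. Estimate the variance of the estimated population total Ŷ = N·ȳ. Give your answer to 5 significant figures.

2.6546 × 10^6

Var(Ŷ) = N²·Var(ȳ) = N²·(1 − n/N)·s²/n.
f = 3159/45414 = 0.06956005; Var(ȳ) = 0.93043995·4.37/3159 = 0.0012871233.
Var(Ŷ) = 45414² · 0.0012871233 = 2.6546035 × 10^6.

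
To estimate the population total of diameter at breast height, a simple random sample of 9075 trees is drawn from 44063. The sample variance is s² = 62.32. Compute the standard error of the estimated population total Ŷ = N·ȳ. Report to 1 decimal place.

Var(Ŷ) = N²·Var(ȳ) = N²·(1 − n/N)·s²/n.
f = 9075/44063 = 0.20595511; Var(ȳ) = 0.79404489·62.32/9075 = 0.0054528791.
Var(Ŷ) = 44063² · 0.0054528791 = 1.0587026 × 10^7.
SE(Ŷ) = √(1.0587026 × 10^7) = 3253.8.

3253.8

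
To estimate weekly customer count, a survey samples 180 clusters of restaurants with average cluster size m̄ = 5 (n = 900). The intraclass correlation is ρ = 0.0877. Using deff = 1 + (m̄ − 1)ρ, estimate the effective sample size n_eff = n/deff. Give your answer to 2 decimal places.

deff = 1 + (5 − 1)·0.0877 = 1 + 0.3508 = 1.3508.
n_eff = 900 / 1.3508 = 666.27.

666.27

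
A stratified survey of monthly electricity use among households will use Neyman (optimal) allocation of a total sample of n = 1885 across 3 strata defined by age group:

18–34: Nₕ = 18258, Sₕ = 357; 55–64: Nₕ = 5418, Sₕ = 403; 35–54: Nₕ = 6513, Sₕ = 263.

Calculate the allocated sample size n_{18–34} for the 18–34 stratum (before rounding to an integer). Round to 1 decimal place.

Neyman allocation: nₕ = n·NₕSₕ / Σⱼ NⱼSⱼ.
Σ NⱼSⱼ = 18258·357 + 5418·403 + 6513·263 = 1.0414479 × 10^7.
n_{18–34} = 1885·18258·357 / (1.0414479 × 10^7) = 1179.8.

1179.8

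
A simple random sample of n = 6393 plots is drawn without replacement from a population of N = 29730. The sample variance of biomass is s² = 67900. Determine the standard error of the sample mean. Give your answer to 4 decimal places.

Under SRS without replacement, Var(ȳ) = (1 − f)·s²/n with f = n/N = 6393/29730 = 0.21503532.
Var(ȳ) = (1 − 0.21503532)·67900/6393 = 0.78496468·10.620992 = 8.3371034.
SE(ȳ) = √(8.3371034) = 2.8874.

2.8874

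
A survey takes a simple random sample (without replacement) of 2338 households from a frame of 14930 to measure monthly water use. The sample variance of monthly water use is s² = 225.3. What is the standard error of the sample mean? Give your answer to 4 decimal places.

Under SRS without replacement, Var(ȳ) = (1 − f)·s²/n with f = n/N = 2338/14930 = 0.15659745.
Var(ȳ) = (1 − 0.15659745)·225.3/2338 = 0.84340255·0.096364414 = 0.081273992.
SE(ȳ) = √(0.081273992) = 0.2851.

0.2851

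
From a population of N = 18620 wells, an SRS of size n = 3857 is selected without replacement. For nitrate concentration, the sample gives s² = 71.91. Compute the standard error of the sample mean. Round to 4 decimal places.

Under SRS without replacement, Var(ȳ) = (1 − f)·s²/n with f = n/N = 3857/18620 = 0.20714286.
Var(ȳ) = (1 − 0.20714286)·71.91/3857 = 0.79285714·0.018644024 = 0.014782047.
SE(ȳ) = √(0.014782047) = 0.1216.

0.1216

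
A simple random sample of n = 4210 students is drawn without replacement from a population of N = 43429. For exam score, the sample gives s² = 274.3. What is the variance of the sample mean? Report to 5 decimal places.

Under SRS without replacement, Var(ȳ) = (1 − f)·s²/n with f = n/N = 4210/43429 = 0.09693983.
Var(ȳ) = (1 − 0.09693983)·274.3/4210 = 0.90306017·0.065154394 = 0.058838338.

0.05884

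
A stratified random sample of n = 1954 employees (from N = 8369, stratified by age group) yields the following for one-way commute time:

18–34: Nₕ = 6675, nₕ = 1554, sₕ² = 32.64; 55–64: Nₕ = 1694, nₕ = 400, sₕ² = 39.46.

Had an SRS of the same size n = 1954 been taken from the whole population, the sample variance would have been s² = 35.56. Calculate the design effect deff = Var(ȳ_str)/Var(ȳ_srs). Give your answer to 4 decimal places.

Var(ȳ_str) = Σ Wₕ²(1−fₕ)sₕ²/nₕ with Wₕ = Nₕ/8369:
  18–34: (6675/8369)²·(1−1554/6675)·32.64/1554 = 0.010250807
  55–64: (1694/8369)²·(1−400/1694)·39.46/400 = 0.0030874337
  → Var(ȳ_str) = 0.013338241.
Var(ȳ_srs) = (1 − 1954/8369)·35.56/1954 = 0.013949553.
deff = 0.013338241 / 0.013949553 = 0.9562.

0.9562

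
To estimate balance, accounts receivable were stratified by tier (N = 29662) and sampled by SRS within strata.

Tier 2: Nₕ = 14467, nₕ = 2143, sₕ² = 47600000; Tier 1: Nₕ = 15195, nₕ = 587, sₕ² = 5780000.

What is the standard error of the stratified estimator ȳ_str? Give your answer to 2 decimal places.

83.58

Var(ȳ_str) = Σₕ Wₕ²(1 − fₕ)sₕ²/nₕ with Wₕ = Nₕ/N, N = 29662.
Tier 2: Wₕ = 0.48772841; term = 0.48772841²·(1 − 0.14813023)·47600000/2143 = 4501.0526.
Tier 1: Wₕ = 0.51227159; term = 0.51227159²·(1 − 0.03863113)·5780000/587 = 2484.1644.
Sum = 6985.217.
SE = √(6985.217) = 83.58.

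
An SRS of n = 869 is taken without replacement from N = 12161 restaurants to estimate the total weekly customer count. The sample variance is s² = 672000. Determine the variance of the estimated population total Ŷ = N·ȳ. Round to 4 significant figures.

1.062 × 10^11

Var(Ŷ) = N²·Var(ȳ) = N²·(1 − n/N)·s²/n.
f = 869/12161 = 0.07145794; Var(ȳ) = 0.92854206·672000/869 = 718.04403.
Var(Ŷ) = 12161² · 718.04403 = 1.0619147 × 10^11.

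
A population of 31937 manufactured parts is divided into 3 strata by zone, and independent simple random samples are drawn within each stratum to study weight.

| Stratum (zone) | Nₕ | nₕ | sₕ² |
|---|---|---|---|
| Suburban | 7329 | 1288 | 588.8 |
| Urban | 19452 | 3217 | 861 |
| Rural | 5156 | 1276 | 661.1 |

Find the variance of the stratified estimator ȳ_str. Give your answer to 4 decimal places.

0.1129

Var(ȳ_str) = Σₕ Wₕ²(1 − fₕ)sₕ²/nₕ with Wₕ = Nₕ/N, N = 31937.
Suburban: Wₕ = 0.22948304; term = 0.22948304²·(1 − 0.17574021)·588.8/1288 = 0.019843454.
Urban: Wₕ = 0.60907411; term = 0.60907411²·(1 − 0.16538145)·861/3217 = 0.082866769.
Rural: Wₕ = 0.16144284; term = 0.16144284²·(1 − 0.24747867)·661.1/1276 = 0.010161852.
Sum = 0.11287208.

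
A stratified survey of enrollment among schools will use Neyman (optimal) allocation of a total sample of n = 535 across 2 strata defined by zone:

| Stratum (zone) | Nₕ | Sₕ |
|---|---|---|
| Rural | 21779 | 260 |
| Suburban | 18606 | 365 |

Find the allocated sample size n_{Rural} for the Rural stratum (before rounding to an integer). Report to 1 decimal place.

Neyman allocation: nₕ = n·NₕSₕ / Σⱼ NⱼSⱼ.
Σ NⱼSⱼ = 21779·260 + 18606·365 = 1.245373 × 10^7.
n_{Rural} = 535·21779·260 / (1.245373 × 10^7) = 243.3.

243.3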